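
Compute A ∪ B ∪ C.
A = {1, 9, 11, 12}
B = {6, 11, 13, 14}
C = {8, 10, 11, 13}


Set A = {1, 9, 11, 12}
Set B = {6, 11, 13, 14}
Set C = {8, 10, 11, 13}
First, A ∪ B = {1, 6, 9, 11, 12, 13, 14}
Then, (A ∪ B) ∪ C = {1, 6, 8, 9, 10, 11, 12, 13, 14}

{1, 6, 8, 9, 10, 11, 12, 13, 14}


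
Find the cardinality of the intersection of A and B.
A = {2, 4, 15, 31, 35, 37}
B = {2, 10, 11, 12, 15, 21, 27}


Set A = {2, 4, 15, 31, 35, 37}
Set B = {2, 10, 11, 12, 15, 21, 27}
A ∩ B = {2, 15}
|A ∩ B| = 2

2


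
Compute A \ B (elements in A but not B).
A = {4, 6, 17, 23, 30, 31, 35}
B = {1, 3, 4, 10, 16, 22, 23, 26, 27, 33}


Set A = {4, 6, 17, 23, 30, 31, 35}
Set B = {1, 3, 4, 10, 16, 22, 23, 26, 27, 33}
A \ B includes elements in A that are not in B.
Check each element of A:
4 (in B, remove), 6 (not in B, keep), 17 (not in B, keep), 23 (in B, remove), 30 (not in B, keep), 31 (not in B, keep), 35 (not in B, keep)
A \ B = {6, 17, 30, 31, 35}

{6, 17, 30, 31, 35}


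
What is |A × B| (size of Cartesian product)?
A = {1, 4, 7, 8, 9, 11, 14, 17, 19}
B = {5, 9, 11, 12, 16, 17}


Set A = {1, 4, 7, 8, 9, 11, 14, 17, 19} has 9 elements.
Set B = {5, 9, 11, 12, 16, 17} has 6 elements.
|A × B| = |A| × |B| = 9 × 6 = 54

54


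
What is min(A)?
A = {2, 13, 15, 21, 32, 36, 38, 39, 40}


Set A = {2, 13, 15, 21, 32, 36, 38, 39, 40}
Elements in ascending order: 2, 13, 15, 21, 32, 36, 38, 39, 40
The smallest element is 2.

2


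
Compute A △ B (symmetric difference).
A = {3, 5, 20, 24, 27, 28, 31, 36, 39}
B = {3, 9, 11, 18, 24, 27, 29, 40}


Set A = {3, 5, 20, 24, 27, 28, 31, 36, 39}
Set B = {3, 9, 11, 18, 24, 27, 29, 40}
A △ B = (A \ B) ∪ (B \ A)
Elements in A but not B: {5, 20, 28, 31, 36, 39}
Elements in B but not A: {9, 11, 18, 29, 40}
A △ B = {5, 9, 11, 18, 20, 28, 29, 31, 36, 39, 40}

{5, 9, 11, 18, 20, 28, 29, 31, 36, 39, 40}


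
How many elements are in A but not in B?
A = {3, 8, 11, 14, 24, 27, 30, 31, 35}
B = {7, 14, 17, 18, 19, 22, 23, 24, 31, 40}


Set A = {3, 8, 11, 14, 24, 27, 30, 31, 35}
Set B = {7, 14, 17, 18, 19, 22, 23, 24, 31, 40}
A \ B = {3, 8, 11, 27, 30, 35}
|A \ B| = 6

6


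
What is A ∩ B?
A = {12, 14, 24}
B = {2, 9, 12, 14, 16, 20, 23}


Set A = {12, 14, 24}
Set B = {2, 9, 12, 14, 16, 20, 23}
A ∩ B includes only elements in both sets.
Check each element of A against B:
12 ✓, 14 ✓, 24 ✗
A ∩ B = {12, 14}

{12, 14}


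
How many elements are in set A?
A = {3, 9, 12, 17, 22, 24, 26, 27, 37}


Set A = {3, 9, 12, 17, 22, 24, 26, 27, 37}
Listing elements: 3, 9, 12, 17, 22, 24, 26, 27, 37
Counting: 9 elements
|A| = 9

9


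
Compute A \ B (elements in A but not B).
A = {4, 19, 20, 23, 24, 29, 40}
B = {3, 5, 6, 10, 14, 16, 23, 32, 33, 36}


Set A = {4, 19, 20, 23, 24, 29, 40}
Set B = {3, 5, 6, 10, 14, 16, 23, 32, 33, 36}
A \ B includes elements in A that are not in B.
Check each element of A:
4 (not in B, keep), 19 (not in B, keep), 20 (not in B, keep), 23 (in B, remove), 24 (not in B, keep), 29 (not in B, keep), 40 (not in B, keep)
A \ B = {4, 19, 20, 24, 29, 40}

{4, 19, 20, 24, 29, 40}


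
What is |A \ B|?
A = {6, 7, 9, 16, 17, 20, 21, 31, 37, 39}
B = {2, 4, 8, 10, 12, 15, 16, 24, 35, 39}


Set A = {6, 7, 9, 16, 17, 20, 21, 31, 37, 39}
Set B = {2, 4, 8, 10, 12, 15, 16, 24, 35, 39}
A \ B = {6, 7, 9, 17, 20, 21, 31, 37}
|A \ B| = 8

8


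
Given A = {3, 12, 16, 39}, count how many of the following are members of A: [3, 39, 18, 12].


Set A = {3, 12, 16, 39}
Candidates: [3, 39, 18, 12]
Check each candidate:
3 ∈ A, 39 ∈ A, 18 ∉ A, 12 ∈ A
Count of candidates in A: 3

3


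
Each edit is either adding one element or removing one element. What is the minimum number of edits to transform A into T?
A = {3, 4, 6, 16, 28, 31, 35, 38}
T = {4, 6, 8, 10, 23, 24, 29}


Set A = {3, 4, 6, 16, 28, 31, 35, 38}
Set T = {4, 6, 8, 10, 23, 24, 29}
Elements to remove from A (in A, not in T): {3, 16, 28, 31, 35, 38} → 6 removals
Elements to add to A (in T, not in A): {8, 10, 23, 24, 29} → 5 additions
Total edits = 6 + 5 = 11

11


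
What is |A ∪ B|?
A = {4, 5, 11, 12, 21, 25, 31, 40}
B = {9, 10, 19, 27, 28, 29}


Set A = {4, 5, 11, 12, 21, 25, 31, 40}, |A| = 8
Set B = {9, 10, 19, 27, 28, 29}, |B| = 6
A ∩ B = {}, |A ∩ B| = 0
|A ∪ B| = |A| + |B| - |A ∩ B| = 8 + 6 - 0 = 14

14


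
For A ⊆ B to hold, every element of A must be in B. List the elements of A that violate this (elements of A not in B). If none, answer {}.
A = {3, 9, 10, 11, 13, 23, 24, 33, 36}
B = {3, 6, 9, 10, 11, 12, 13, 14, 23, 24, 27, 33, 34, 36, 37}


Set A = {3, 9, 10, 11, 13, 23, 24, 33, 36}
Set B = {3, 6, 9, 10, 11, 12, 13, 14, 23, 24, 27, 33, 34, 36, 37}
Check each element of A against B:
3 ∈ B, 9 ∈ B, 10 ∈ B, 11 ∈ B, 13 ∈ B, 23 ∈ B, 24 ∈ B, 33 ∈ B, 36 ∈ B
Elements of A not in B: {}

{}


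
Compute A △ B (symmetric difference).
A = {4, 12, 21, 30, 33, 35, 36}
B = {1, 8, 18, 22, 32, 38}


Set A = {4, 12, 21, 30, 33, 35, 36}
Set B = {1, 8, 18, 22, 32, 38}
A △ B = (A \ B) ∪ (B \ A)
Elements in A but not B: {4, 12, 21, 30, 33, 35, 36}
Elements in B but not A: {1, 8, 18, 22, 32, 38}
A △ B = {1, 4, 8, 12, 18, 21, 22, 30, 32, 33, 35, 36, 38}

{1, 4, 8, 12, 18, 21, 22, 30, 32, 33, 35, 36, 38}


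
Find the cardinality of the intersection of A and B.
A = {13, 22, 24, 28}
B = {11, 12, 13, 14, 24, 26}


Set A = {13, 22, 24, 28}
Set B = {11, 12, 13, 14, 24, 26}
A ∩ B = {13, 24}
|A ∩ B| = 2

2


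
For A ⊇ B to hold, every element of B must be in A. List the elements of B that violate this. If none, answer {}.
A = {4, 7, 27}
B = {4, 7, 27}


Set A = {4, 7, 27}
Set B = {4, 7, 27}
Check each element of B against A:
4 ∈ A, 7 ∈ A, 27 ∈ A
Elements of B not in A: {}

{}


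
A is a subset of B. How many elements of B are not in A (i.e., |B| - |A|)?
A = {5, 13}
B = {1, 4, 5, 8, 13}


Set A = {5, 13}, |A| = 2
Set B = {1, 4, 5, 8, 13}, |B| = 5
Since A ⊆ B: B \ A = {1, 4, 8}
|B| - |A| = 5 - 2 = 3

3


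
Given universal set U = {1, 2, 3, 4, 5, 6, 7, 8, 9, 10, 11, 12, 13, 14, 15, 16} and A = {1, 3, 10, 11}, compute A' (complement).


Universal set U = {1, 2, 3, 4, 5, 6, 7, 8, 9, 10, 11, 12, 13, 14, 15, 16}
Set A = {1, 3, 10, 11}
A' = U \ A = elements in U but not in A
Checking each element of U:
1 (in A, exclude), 2 (not in A, include), 3 (in A, exclude), 4 (not in A, include), 5 (not in A, include), 6 (not in A, include), 7 (not in A, include), 8 (not in A, include), 9 (not in A, include), 10 (in A, exclude), 11 (in A, exclude), 12 (not in A, include), 13 (not in A, include), 14 (not in A, include), 15 (not in A, include), 16 (not in A, include)
A' = {2, 4, 5, 6, 7, 8, 9, 12, 13, 14, 15, 16}

{2, 4, 5, 6, 7, 8, 9, 12, 13, 14, 15, 16}


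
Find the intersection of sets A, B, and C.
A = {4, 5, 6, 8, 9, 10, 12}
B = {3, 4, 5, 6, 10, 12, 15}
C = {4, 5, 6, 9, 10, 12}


Set A = {4, 5, 6, 8, 9, 10, 12}
Set B = {3, 4, 5, 6, 10, 12, 15}
Set C = {4, 5, 6, 9, 10, 12}
First, A ∩ B = {4, 5, 6, 10, 12}
Then, (A ∩ B) ∩ C = {4, 5, 6, 10, 12}

{4, 5, 6, 10, 12}


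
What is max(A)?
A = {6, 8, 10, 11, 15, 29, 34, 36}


Set A = {6, 8, 10, 11, 15, 29, 34, 36}
Elements in ascending order: 6, 8, 10, 11, 15, 29, 34, 36
The largest element is 36.

36


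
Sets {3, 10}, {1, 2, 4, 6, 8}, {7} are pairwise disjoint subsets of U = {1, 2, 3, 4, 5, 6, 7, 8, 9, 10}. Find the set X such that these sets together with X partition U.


U = {1, 2, 3, 4, 5, 6, 7, 8, 9, 10}
Shown blocks: {3, 10}, {1, 2, 4, 6, 8}, {7}
A partition's blocks are pairwise disjoint and cover U, so the missing block = U \ (union of shown blocks).
Union of shown blocks: {1, 2, 3, 4, 6, 7, 8, 10}
Missing block = U \ (union) = {5, 9}

{5, 9}


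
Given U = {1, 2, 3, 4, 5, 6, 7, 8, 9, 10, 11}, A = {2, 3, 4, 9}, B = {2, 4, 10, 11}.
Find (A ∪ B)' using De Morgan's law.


U = {1, 2, 3, 4, 5, 6, 7, 8, 9, 10, 11}
A = {2, 3, 4, 9}, B = {2, 4, 10, 11}
A ∪ B = {2, 3, 4, 9, 10, 11}
(A ∪ B)' = U \ (A ∪ B) = {1, 5, 6, 7, 8}
Verification via A' ∩ B': A' = {1, 5, 6, 7, 8, 10, 11}, B' = {1, 3, 5, 6, 7, 8, 9}
A' ∩ B' = {1, 5, 6, 7, 8} ✓

{1, 5, 6, 7, 8}


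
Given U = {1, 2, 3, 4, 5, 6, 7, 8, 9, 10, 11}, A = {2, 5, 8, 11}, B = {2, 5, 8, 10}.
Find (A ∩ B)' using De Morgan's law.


U = {1, 2, 3, 4, 5, 6, 7, 8, 9, 10, 11}
A = {2, 5, 8, 11}, B = {2, 5, 8, 10}
A ∩ B = {2, 5, 8}
(A ∩ B)' = U \ (A ∩ B) = {1, 3, 4, 6, 7, 9, 10, 11}
Verification via A' ∪ B': A' = {1, 3, 4, 6, 7, 9, 10}, B' = {1, 3, 4, 6, 7, 9, 11}
A' ∪ B' = {1, 3, 4, 6, 7, 9, 10, 11} ✓

{1, 3, 4, 6, 7, 9, 10, 11}


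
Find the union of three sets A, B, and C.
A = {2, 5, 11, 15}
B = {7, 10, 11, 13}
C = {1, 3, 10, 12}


Set A = {2, 5, 11, 15}
Set B = {7, 10, 11, 13}
Set C = {1, 3, 10, 12}
First, A ∪ B = {2, 5, 7, 10, 11, 13, 15}
Then, (A ∪ B) ∪ C = {1, 2, 3, 5, 7, 10, 11, 12, 13, 15}

{1, 2, 3, 5, 7, 10, 11, 12, 13, 15}


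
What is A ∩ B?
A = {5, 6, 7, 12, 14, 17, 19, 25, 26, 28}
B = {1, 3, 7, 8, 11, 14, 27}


Set A = {5, 6, 7, 12, 14, 17, 19, 25, 26, 28}
Set B = {1, 3, 7, 8, 11, 14, 27}
A ∩ B includes only elements in both sets.
Check each element of A against B:
5 ✗, 6 ✗, 7 ✓, 12 ✗, 14 ✓, 17 ✗, 19 ✗, 25 ✗, 26 ✗, 28 ✗
A ∩ B = {7, 14}

{7, 14}


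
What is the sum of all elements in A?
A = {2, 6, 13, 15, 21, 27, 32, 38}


Set A = {2, 6, 13, 15, 21, 27, 32, 38}
Sum = 2 + 6 + 13 + 15 + 21 + 27 + 32 + 38 = 154

154


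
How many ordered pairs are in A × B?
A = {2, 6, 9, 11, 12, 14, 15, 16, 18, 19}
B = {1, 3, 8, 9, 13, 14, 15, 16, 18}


Set A = {2, 6, 9, 11, 12, 14, 15, 16, 18, 19} has 10 elements.
Set B = {1, 3, 8, 9, 13, 14, 15, 16, 18} has 9 elements.
|A × B| = |A| × |B| = 10 × 9 = 90

90


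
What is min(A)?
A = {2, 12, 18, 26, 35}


Set A = {2, 12, 18, 26, 35}
Elements in ascending order: 2, 12, 18, 26, 35
The smallest element is 2.

2


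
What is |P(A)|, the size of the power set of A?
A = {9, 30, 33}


Set A = {9, 30, 33}
|A| = 3
The power set P(A) contains all subsets of A.
|P(A)| = 2^|A| = 2^3 = 8

8


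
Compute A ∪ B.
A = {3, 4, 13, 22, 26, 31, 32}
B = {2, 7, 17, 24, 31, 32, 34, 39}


Set A = {3, 4, 13, 22, 26, 31, 32}
Set B = {2, 7, 17, 24, 31, 32, 34, 39}
A ∪ B includes all elements in either set.
Elements from A: {3, 4, 13, 22, 26, 31, 32}
Elements from B not already included: {2, 7, 17, 24, 34, 39}
A ∪ B = {2, 3, 4, 7, 13, 17, 22, 24, 26, 31, 32, 34, 39}

{2, 3, 4, 7, 13, 17, 22, 24, 26, 31, 32, 34, 39}


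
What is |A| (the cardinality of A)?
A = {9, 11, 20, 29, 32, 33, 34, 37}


Set A = {9, 11, 20, 29, 32, 33, 34, 37}
Listing elements: 9, 11, 20, 29, 32, 33, 34, 37
Counting: 8 elements
|A| = 8

8


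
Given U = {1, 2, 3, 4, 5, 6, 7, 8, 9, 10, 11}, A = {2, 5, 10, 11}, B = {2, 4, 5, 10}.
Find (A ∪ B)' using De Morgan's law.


U = {1, 2, 3, 4, 5, 6, 7, 8, 9, 10, 11}
A = {2, 5, 10, 11}, B = {2, 4, 5, 10}
A ∪ B = {2, 4, 5, 10, 11}
(A ∪ B)' = U \ (A ∪ B) = {1, 3, 6, 7, 8, 9}
Verification via A' ∩ B': A' = {1, 3, 4, 6, 7, 8, 9}, B' = {1, 3, 6, 7, 8, 9, 11}
A' ∩ B' = {1, 3, 6, 7, 8, 9} ✓

{1, 3, 6, 7, 8, 9}


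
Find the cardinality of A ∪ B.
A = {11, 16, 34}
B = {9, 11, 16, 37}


Set A = {11, 16, 34}, |A| = 3
Set B = {9, 11, 16, 37}, |B| = 4
A ∩ B = {11, 16}, |A ∩ B| = 2
|A ∪ B| = |A| + |B| - |A ∩ B| = 3 + 4 - 2 = 5

5


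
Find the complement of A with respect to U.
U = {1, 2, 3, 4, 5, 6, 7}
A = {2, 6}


Universal set U = {1, 2, 3, 4, 5, 6, 7}
Set A = {2, 6}
A' = U \ A = elements in U but not in A
Checking each element of U:
1 (not in A, include), 2 (in A, exclude), 3 (not in A, include), 4 (not in A, include), 5 (not in A, include), 6 (in A, exclude), 7 (not in A, include)
A' = {1, 3, 4, 5, 7}

{1, 3, 4, 5, 7}


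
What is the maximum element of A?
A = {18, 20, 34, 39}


Set A = {18, 20, 34, 39}
Elements in ascending order: 18, 20, 34, 39
The largest element is 39.

39


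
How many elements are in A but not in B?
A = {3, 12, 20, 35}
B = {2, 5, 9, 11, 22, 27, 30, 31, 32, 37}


Set A = {3, 12, 20, 35}
Set B = {2, 5, 9, 11, 22, 27, 30, 31, 32, 37}
A \ B = {3, 12, 20, 35}
|A \ B| = 4

4


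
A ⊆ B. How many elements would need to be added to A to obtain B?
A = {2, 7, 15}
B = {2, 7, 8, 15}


Set A = {2, 7, 15}, |A| = 3
Set B = {2, 7, 8, 15}, |B| = 4
Since A ⊆ B: B \ A = {8}
|B| - |A| = 4 - 3 = 1

1


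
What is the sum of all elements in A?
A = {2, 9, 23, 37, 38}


Set A = {2, 9, 23, 37, 38}
Sum = 2 + 9 + 23 + 37 + 38 = 109

109


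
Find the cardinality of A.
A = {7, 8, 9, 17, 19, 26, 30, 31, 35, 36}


Set A = {7, 8, 9, 17, 19, 26, 30, 31, 35, 36}
Listing elements: 7, 8, 9, 17, 19, 26, 30, 31, 35, 36
Counting: 10 elements
|A| = 10

10


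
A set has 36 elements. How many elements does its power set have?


The set has 36 elements.
The power set contains all possible subsets.
|P(A)| = 2^|A| = 2^36 = 68719476736

68719476736


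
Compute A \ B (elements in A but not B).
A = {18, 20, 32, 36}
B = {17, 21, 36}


Set A = {18, 20, 32, 36}
Set B = {17, 21, 36}
A \ B includes elements in A that are not in B.
Check each element of A:
18 (not in B, keep), 20 (not in B, keep), 32 (not in B, keep), 36 (in B, remove)
A \ B = {18, 20, 32}

{18, 20, 32}


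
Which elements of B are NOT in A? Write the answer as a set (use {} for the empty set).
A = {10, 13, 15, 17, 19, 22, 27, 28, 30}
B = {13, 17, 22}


Set A = {10, 13, 15, 17, 19, 22, 27, 28, 30}
Set B = {13, 17, 22}
Check each element of B against A:
13 ∈ A, 17 ∈ A, 22 ∈ A
Elements of B not in A: {}

{}


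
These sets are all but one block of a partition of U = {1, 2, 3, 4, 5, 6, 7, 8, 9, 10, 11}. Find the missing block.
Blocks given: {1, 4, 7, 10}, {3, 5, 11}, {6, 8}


U = {1, 2, 3, 4, 5, 6, 7, 8, 9, 10, 11}
Shown blocks: {1, 4, 7, 10}, {3, 5, 11}, {6, 8}
A partition's blocks are pairwise disjoint and cover U, so the missing block = U \ (union of shown blocks).
Union of shown blocks: {1, 3, 4, 5, 6, 7, 8, 10, 11}
Missing block = U \ (union) = {2, 9}

{2, 9}


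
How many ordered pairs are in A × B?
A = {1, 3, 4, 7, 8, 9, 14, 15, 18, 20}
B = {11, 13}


Set A = {1, 3, 4, 7, 8, 9, 14, 15, 18, 20} has 10 elements.
Set B = {11, 13} has 2 elements.
|A × B| = |A| × |B| = 10 × 2 = 20

20


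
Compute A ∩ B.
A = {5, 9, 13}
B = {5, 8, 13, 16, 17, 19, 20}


Set A = {5, 9, 13}
Set B = {5, 8, 13, 16, 17, 19, 20}
A ∩ B includes only elements in both sets.
Check each element of A against B:
5 ✓, 9 ✗, 13 ✓
A ∩ B = {5, 13}

{5, 13}


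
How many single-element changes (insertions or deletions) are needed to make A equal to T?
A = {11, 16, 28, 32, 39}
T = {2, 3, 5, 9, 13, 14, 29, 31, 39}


Set A = {11, 16, 28, 32, 39}
Set T = {2, 3, 5, 9, 13, 14, 29, 31, 39}
Elements to remove from A (in A, not in T): {11, 16, 28, 32} → 4 removals
Elements to add to A (in T, not in A): {2, 3, 5, 9, 13, 14, 29, 31} → 8 additions
Total edits = 4 + 8 = 12

12


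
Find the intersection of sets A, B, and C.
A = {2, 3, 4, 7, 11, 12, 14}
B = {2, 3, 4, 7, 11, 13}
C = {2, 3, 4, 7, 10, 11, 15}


Set A = {2, 3, 4, 7, 11, 12, 14}
Set B = {2, 3, 4, 7, 11, 13}
Set C = {2, 3, 4, 7, 10, 11, 15}
First, A ∩ B = {2, 3, 4, 7, 11}
Then, (A ∩ B) ∩ C = {2, 3, 4, 7, 11}

{2, 3, 4, 7, 11}


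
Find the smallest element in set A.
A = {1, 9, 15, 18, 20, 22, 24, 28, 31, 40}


Set A = {1, 9, 15, 18, 20, 22, 24, 28, 31, 40}
Elements in ascending order: 1, 9, 15, 18, 20, 22, 24, 28, 31, 40
The smallest element is 1.

1


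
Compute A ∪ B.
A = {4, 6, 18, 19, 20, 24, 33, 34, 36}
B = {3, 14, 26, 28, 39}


Set A = {4, 6, 18, 19, 20, 24, 33, 34, 36}
Set B = {3, 14, 26, 28, 39}
A ∪ B includes all elements in either set.
Elements from A: {4, 6, 18, 19, 20, 24, 33, 34, 36}
Elements from B not already included: {3, 14, 26, 28, 39}
A ∪ B = {3, 4, 6, 14, 18, 19, 20, 24, 26, 28, 33, 34, 36, 39}

{3, 4, 6, 14, 18, 19, 20, 24, 26, 28, 33, 34, 36, 39}


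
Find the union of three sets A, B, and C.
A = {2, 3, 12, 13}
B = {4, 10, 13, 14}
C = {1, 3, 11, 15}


Set A = {2, 3, 12, 13}
Set B = {4, 10, 13, 14}
Set C = {1, 3, 11, 15}
First, A ∪ B = {2, 3, 4, 10, 12, 13, 14}
Then, (A ∪ B) ∪ C = {1, 2, 3, 4, 10, 11, 12, 13, 14, 15}

{1, 2, 3, 4, 10, 11, 12, 13, 14, 15}


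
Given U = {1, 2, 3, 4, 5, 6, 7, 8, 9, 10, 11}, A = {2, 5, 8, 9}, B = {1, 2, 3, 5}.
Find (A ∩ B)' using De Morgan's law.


U = {1, 2, 3, 4, 5, 6, 7, 8, 9, 10, 11}
A = {2, 5, 8, 9}, B = {1, 2, 3, 5}
A ∩ B = {2, 5}
(A ∩ B)' = U \ (A ∩ B) = {1, 3, 4, 6, 7, 8, 9, 10, 11}
Verification via A' ∪ B': A' = {1, 3, 4, 6, 7, 10, 11}, B' = {4, 6, 7, 8, 9, 10, 11}
A' ∪ B' = {1, 3, 4, 6, 7, 8, 9, 10, 11} ✓

{1, 3, 4, 6, 7, 8, 9, 10, 11}


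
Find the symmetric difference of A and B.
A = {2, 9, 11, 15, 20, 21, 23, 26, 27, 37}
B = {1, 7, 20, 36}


Set A = {2, 9, 11, 15, 20, 21, 23, 26, 27, 37}
Set B = {1, 7, 20, 36}
A △ B = (A \ B) ∪ (B \ A)
Elements in A but not B: {2, 9, 11, 15, 21, 23, 26, 27, 37}
Elements in B but not A: {1, 7, 36}
A △ B = {1, 2, 7, 9, 11, 15, 21, 23, 26, 27, 36, 37}

{1, 2, 7, 9, 11, 15, 21, 23, 26, 27, 36, 37}


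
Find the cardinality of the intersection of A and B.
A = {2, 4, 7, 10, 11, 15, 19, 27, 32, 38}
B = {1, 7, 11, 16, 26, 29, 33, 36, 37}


Set A = {2, 4, 7, 10, 11, 15, 19, 27, 32, 38}
Set B = {1, 7, 11, 16, 26, 29, 33, 36, 37}
A ∩ B = {7, 11}
|A ∩ B| = 2

2


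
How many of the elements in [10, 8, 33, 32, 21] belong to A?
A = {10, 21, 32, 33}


Set A = {10, 21, 32, 33}
Candidates: [10, 8, 33, 32, 21]
Check each candidate:
10 ∈ A, 8 ∉ A, 33 ∈ A, 32 ∈ A, 21 ∈ A
Count of candidates in A: 4

4


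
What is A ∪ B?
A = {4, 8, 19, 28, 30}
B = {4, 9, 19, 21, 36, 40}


Set A = {4, 8, 19, 28, 30}
Set B = {4, 9, 19, 21, 36, 40}
A ∪ B includes all elements in either set.
Elements from A: {4, 8, 19, 28, 30}
Elements from B not already included: {9, 21, 36, 40}
A ∪ B = {4, 8, 9, 19, 21, 28, 30, 36, 40}

{4, 8, 9, 19, 21, 28, 30, 36, 40}


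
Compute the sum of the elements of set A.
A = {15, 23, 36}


Set A = {15, 23, 36}
Sum = 15 + 23 + 36 = 74

74


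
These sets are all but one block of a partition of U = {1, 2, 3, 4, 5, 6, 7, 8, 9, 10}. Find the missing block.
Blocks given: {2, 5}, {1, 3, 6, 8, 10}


U = {1, 2, 3, 4, 5, 6, 7, 8, 9, 10}
Shown blocks: {2, 5}, {1, 3, 6, 8, 10}
A partition's blocks are pairwise disjoint and cover U, so the missing block = U \ (union of shown blocks).
Union of shown blocks: {1, 2, 3, 5, 6, 8, 10}
Missing block = U \ (union) = {4, 7, 9}

{4, 7, 9}


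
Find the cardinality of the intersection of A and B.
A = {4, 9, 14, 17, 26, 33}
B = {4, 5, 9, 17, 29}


Set A = {4, 9, 14, 17, 26, 33}
Set B = {4, 5, 9, 17, 29}
A ∩ B = {4, 9, 17}
|A ∩ B| = 3

3


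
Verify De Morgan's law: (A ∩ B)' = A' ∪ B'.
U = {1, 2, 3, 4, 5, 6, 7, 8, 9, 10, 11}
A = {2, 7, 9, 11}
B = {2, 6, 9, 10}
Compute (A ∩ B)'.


U = {1, 2, 3, 4, 5, 6, 7, 8, 9, 10, 11}
A = {2, 7, 9, 11}, B = {2, 6, 9, 10}
A ∩ B = {2, 9}
(A ∩ B)' = U \ (A ∩ B) = {1, 3, 4, 5, 6, 7, 8, 10, 11}
Verification via A' ∪ B': A' = {1, 3, 4, 5, 6, 8, 10}, B' = {1, 3, 4, 5, 7, 8, 11}
A' ∪ B' = {1, 3, 4, 5, 6, 7, 8, 10, 11} ✓

{1, 3, 4, 5, 6, 7, 8, 10, 11}


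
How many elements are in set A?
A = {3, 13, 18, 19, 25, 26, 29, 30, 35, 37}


Set A = {3, 13, 18, 19, 25, 26, 29, 30, 35, 37}
Listing elements: 3, 13, 18, 19, 25, 26, 29, 30, 35, 37
Counting: 10 elements
|A| = 10

10


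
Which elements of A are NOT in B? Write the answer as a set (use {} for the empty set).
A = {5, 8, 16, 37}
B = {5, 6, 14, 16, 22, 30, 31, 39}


Set A = {5, 8, 16, 37}
Set B = {5, 6, 14, 16, 22, 30, 31, 39}
Check each element of A against B:
5 ∈ B, 8 ∉ B (include), 16 ∈ B, 37 ∉ B (include)
Elements of A not in B: {8, 37}

{8, 37}


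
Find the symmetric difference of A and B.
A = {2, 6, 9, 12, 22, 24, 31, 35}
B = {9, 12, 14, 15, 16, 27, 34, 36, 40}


Set A = {2, 6, 9, 12, 22, 24, 31, 35}
Set B = {9, 12, 14, 15, 16, 27, 34, 36, 40}
A △ B = (A \ B) ∪ (B \ A)
Elements in A but not B: {2, 6, 22, 24, 31, 35}
Elements in B but not A: {14, 15, 16, 27, 34, 36, 40}
A △ B = {2, 6, 14, 15, 16, 22, 24, 27, 31, 34, 35, 36, 40}

{2, 6, 14, 15, 16, 22, 24, 27, 31, 34, 35, 36, 40}


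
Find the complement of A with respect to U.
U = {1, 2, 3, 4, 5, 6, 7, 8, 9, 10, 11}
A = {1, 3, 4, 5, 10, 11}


Universal set U = {1, 2, 3, 4, 5, 6, 7, 8, 9, 10, 11}
Set A = {1, 3, 4, 5, 10, 11}
A' = U \ A = elements in U but not in A
Checking each element of U:
1 (in A, exclude), 2 (not in A, include), 3 (in A, exclude), 4 (in A, exclude), 5 (in A, exclude), 6 (not in A, include), 7 (not in A, include), 8 (not in A, include), 9 (not in A, include), 10 (in A, exclude), 11 (in A, exclude)
A' = {2, 6, 7, 8, 9}

{2, 6, 7, 8, 9}


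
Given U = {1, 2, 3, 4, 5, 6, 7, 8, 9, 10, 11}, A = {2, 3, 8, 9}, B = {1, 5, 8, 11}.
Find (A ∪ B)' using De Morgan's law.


U = {1, 2, 3, 4, 5, 6, 7, 8, 9, 10, 11}
A = {2, 3, 8, 9}, B = {1, 5, 8, 11}
A ∪ B = {1, 2, 3, 5, 8, 9, 11}
(A ∪ B)' = U \ (A ∪ B) = {4, 6, 7, 10}
Verification via A' ∩ B': A' = {1, 4, 5, 6, 7, 10, 11}, B' = {2, 3, 4, 6, 7, 9, 10}
A' ∩ B' = {4, 6, 7, 10} ✓

{4, 6, 7, 10}


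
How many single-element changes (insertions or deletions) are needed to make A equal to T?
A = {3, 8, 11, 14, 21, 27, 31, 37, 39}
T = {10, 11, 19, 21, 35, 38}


Set A = {3, 8, 11, 14, 21, 27, 31, 37, 39}
Set T = {10, 11, 19, 21, 35, 38}
Elements to remove from A (in A, not in T): {3, 8, 14, 27, 31, 37, 39} → 7 removals
Elements to add to A (in T, not in A): {10, 19, 35, 38} → 4 additions
Total edits = 7 + 4 = 11

11


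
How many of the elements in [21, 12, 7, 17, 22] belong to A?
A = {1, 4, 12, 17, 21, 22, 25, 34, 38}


Set A = {1, 4, 12, 17, 21, 22, 25, 34, 38}
Candidates: [21, 12, 7, 17, 22]
Check each candidate:
21 ∈ A, 12 ∈ A, 7 ∉ A, 17 ∈ A, 22 ∈ A
Count of candidates in A: 4

4


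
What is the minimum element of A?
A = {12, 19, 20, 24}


Set A = {12, 19, 20, 24}
Elements in ascending order: 12, 19, 20, 24
The smallest element is 12.

12


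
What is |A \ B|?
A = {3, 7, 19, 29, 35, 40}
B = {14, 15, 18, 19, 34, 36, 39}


Set A = {3, 7, 19, 29, 35, 40}
Set B = {14, 15, 18, 19, 34, 36, 39}
A \ B = {3, 7, 29, 35, 40}
|A \ B| = 5

5


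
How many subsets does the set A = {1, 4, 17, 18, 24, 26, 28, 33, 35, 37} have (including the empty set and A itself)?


Set A = {1, 4, 17, 18, 24, 26, 28, 33, 35, 37}
|A| = 10
The power set P(A) contains all subsets of A.
|P(A)| = 2^|A| = 2^10 = 1024

1024


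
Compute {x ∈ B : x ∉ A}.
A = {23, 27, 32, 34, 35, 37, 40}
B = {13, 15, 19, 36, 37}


Set A = {23, 27, 32, 34, 35, 37, 40}
Set B = {13, 15, 19, 36, 37}
Check each element of B against A:
13 ∉ A (include), 15 ∉ A (include), 19 ∉ A (include), 36 ∉ A (include), 37 ∈ A
Elements of B not in A: {13, 15, 19, 36}

{13, 15, 19, 36}


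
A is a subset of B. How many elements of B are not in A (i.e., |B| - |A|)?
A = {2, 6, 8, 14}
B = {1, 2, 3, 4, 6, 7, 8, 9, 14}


Set A = {2, 6, 8, 14}, |A| = 4
Set B = {1, 2, 3, 4, 6, 7, 8, 9, 14}, |B| = 9
Since A ⊆ B: B \ A = {1, 3, 4, 7, 9}
|B| - |A| = 9 - 4 = 5

5


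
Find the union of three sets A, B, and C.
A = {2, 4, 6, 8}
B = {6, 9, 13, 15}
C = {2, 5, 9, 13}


Set A = {2, 4, 6, 8}
Set B = {6, 9, 13, 15}
Set C = {2, 5, 9, 13}
First, A ∪ B = {2, 4, 6, 8, 9, 13, 15}
Then, (A ∪ B) ∪ C = {2, 4, 5, 6, 8, 9, 13, 15}

{2, 4, 5, 6, 8, 9, 13, 15}


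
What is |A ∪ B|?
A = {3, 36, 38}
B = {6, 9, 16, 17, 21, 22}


Set A = {3, 36, 38}, |A| = 3
Set B = {6, 9, 16, 17, 21, 22}, |B| = 6
A ∩ B = {}, |A ∩ B| = 0
|A ∪ B| = |A| + |B| - |A ∩ B| = 3 + 6 - 0 = 9

9


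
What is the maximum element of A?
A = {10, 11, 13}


Set A = {10, 11, 13}
Elements in ascending order: 10, 11, 13
The largest element is 13.

13


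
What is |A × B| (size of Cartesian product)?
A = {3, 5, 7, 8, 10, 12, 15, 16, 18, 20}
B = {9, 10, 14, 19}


Set A = {3, 5, 7, 8, 10, 12, 15, 16, 18, 20} has 10 elements.
Set B = {9, 10, 14, 19} has 4 elements.
|A × B| = |A| × |B| = 10 × 4 = 40

40


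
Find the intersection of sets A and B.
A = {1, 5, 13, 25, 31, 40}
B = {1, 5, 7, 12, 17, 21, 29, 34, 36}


Set A = {1, 5, 13, 25, 31, 40}
Set B = {1, 5, 7, 12, 17, 21, 29, 34, 36}
A ∩ B includes only elements in both sets.
Check each element of A against B:
1 ✓, 5 ✓, 13 ✗, 25 ✗, 31 ✗, 40 ✗
A ∩ B = {1, 5}

{1, 5}


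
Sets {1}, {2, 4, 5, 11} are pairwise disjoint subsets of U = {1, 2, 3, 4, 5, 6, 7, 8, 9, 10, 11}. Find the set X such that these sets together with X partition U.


U = {1, 2, 3, 4, 5, 6, 7, 8, 9, 10, 11}
Shown blocks: {1}, {2, 4, 5, 11}
A partition's blocks are pairwise disjoint and cover U, so the missing block = U \ (union of shown blocks).
Union of shown blocks: {1, 2, 4, 5, 11}
Missing block = U \ (union) = {3, 6, 7, 8, 9, 10}

{3, 6, 7, 8, 9, 10}


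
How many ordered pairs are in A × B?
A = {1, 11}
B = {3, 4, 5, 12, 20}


Set A = {1, 11} has 2 elements.
Set B = {3, 4, 5, 12, 20} has 5 elements.
|A × B| = |A| × |B| = 2 × 5 = 10

10


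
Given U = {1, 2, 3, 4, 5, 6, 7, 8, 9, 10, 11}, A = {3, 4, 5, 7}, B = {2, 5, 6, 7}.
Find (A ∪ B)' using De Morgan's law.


U = {1, 2, 3, 4, 5, 6, 7, 8, 9, 10, 11}
A = {3, 4, 5, 7}, B = {2, 5, 6, 7}
A ∪ B = {2, 3, 4, 5, 6, 7}
(A ∪ B)' = U \ (A ∪ B) = {1, 8, 9, 10, 11}
Verification via A' ∩ B': A' = {1, 2, 6, 8, 9, 10, 11}, B' = {1, 3, 4, 8, 9, 10, 11}
A' ∩ B' = {1, 8, 9, 10, 11} ✓

{1, 8, 9, 10, 11}


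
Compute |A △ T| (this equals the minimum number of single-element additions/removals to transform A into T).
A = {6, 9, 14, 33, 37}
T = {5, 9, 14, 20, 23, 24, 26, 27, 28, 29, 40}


Set A = {6, 9, 14, 33, 37}
Set T = {5, 9, 14, 20, 23, 24, 26, 27, 28, 29, 40}
Elements to remove from A (in A, not in T): {6, 33, 37} → 3 removals
Elements to add to A (in T, not in A): {5, 20, 23, 24, 26, 27, 28, 29, 40} → 9 additions
Total edits = 3 + 9 = 12

12


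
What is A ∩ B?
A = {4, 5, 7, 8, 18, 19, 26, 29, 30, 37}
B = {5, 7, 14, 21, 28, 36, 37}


Set A = {4, 5, 7, 8, 18, 19, 26, 29, 30, 37}
Set B = {5, 7, 14, 21, 28, 36, 37}
A ∩ B includes only elements in both sets.
Check each element of A against B:
4 ✗, 5 ✓, 7 ✓, 8 ✗, 18 ✗, 19 ✗, 26 ✗, 29 ✗, 30 ✗, 37 ✓
A ∩ B = {5, 7, 37}

{5, 7, 37}


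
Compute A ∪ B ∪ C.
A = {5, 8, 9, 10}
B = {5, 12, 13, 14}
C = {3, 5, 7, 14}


Set A = {5, 8, 9, 10}
Set B = {5, 12, 13, 14}
Set C = {3, 5, 7, 14}
First, A ∪ B = {5, 8, 9, 10, 12, 13, 14}
Then, (A ∪ B) ∪ C = {3, 5, 7, 8, 9, 10, 12, 13, 14}

{3, 5, 7, 8, 9, 10, 12, 13, 14}


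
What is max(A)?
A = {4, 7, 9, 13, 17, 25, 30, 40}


Set A = {4, 7, 9, 13, 17, 25, 30, 40}
Elements in ascending order: 4, 7, 9, 13, 17, 25, 30, 40
The largest element is 40.

40


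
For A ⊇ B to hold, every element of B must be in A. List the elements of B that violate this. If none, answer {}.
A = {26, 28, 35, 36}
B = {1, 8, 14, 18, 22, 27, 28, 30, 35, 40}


Set A = {26, 28, 35, 36}
Set B = {1, 8, 14, 18, 22, 27, 28, 30, 35, 40}
Check each element of B against A:
1 ∉ A (include), 8 ∉ A (include), 14 ∉ A (include), 18 ∉ A (include), 22 ∉ A (include), 27 ∉ A (include), 28 ∈ A, 30 ∉ A (include), 35 ∈ A, 40 ∉ A (include)
Elements of B not in A: {1, 8, 14, 18, 22, 27, 30, 40}

{1, 8, 14, 18, 22, 27, 30, 40}


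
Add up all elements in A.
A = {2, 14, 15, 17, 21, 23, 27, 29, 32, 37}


Set A = {2, 14, 15, 17, 21, 23, 27, 29, 32, 37}
Sum = 2 + 14 + 15 + 17 + 21 + 23 + 27 + 29 + 32 + 37 = 217

217


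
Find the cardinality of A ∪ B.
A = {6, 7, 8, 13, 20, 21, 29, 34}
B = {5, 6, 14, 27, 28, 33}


Set A = {6, 7, 8, 13, 20, 21, 29, 34}, |A| = 8
Set B = {5, 6, 14, 27, 28, 33}, |B| = 6
A ∩ B = {6}, |A ∩ B| = 1
|A ∪ B| = |A| + |B| - |A ∩ B| = 8 + 6 - 1 = 13

13


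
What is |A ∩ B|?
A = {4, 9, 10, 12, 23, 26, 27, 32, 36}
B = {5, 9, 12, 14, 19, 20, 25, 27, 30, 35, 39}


Set A = {4, 9, 10, 12, 23, 26, 27, 32, 36}
Set B = {5, 9, 12, 14, 19, 20, 25, 27, 30, 35, 39}
A ∩ B = {9, 12, 27}
|A ∩ B| = 3

3


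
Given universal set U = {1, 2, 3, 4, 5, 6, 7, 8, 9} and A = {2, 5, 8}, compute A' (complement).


Universal set U = {1, 2, 3, 4, 5, 6, 7, 8, 9}
Set A = {2, 5, 8}
A' = U \ A = elements in U but not in A
Checking each element of U:
1 (not in A, include), 2 (in A, exclude), 3 (not in A, include), 4 (not in A, include), 5 (in A, exclude), 6 (not in A, include), 7 (not in A, include), 8 (in A, exclude), 9 (not in A, include)
A' = {1, 3, 4, 6, 7, 9}

{1, 3, 4, 6, 7, 9}


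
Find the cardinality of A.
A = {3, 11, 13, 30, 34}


Set A = {3, 11, 13, 30, 34}
Listing elements: 3, 11, 13, 30, 34
Counting: 5 elements
|A| = 5

5


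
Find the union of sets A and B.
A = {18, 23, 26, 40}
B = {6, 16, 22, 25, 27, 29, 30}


Set A = {18, 23, 26, 40}
Set B = {6, 16, 22, 25, 27, 29, 30}
A ∪ B includes all elements in either set.
Elements from A: {18, 23, 26, 40}
Elements from B not already included: {6, 16, 22, 25, 27, 29, 30}
A ∪ B = {6, 16, 18, 22, 23, 25, 26, 27, 29, 30, 40}

{6, 16, 18, 22, 23, 25, 26, 27, 29, 30, 40}


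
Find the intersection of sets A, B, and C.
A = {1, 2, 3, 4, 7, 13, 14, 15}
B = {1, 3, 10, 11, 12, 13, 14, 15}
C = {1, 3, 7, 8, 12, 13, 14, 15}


Set A = {1, 2, 3, 4, 7, 13, 14, 15}
Set B = {1, 3, 10, 11, 12, 13, 14, 15}
Set C = {1, 3, 7, 8, 12, 13, 14, 15}
First, A ∩ B = {1, 3, 13, 14, 15}
Then, (A ∩ B) ∩ C = {1, 3, 13, 14, 15}

{1, 3, 13, 14, 15}


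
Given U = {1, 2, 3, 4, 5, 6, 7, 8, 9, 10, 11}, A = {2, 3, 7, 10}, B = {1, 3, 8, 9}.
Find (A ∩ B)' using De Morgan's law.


U = {1, 2, 3, 4, 5, 6, 7, 8, 9, 10, 11}
A = {2, 3, 7, 10}, B = {1, 3, 8, 9}
A ∩ B = {3}
(A ∩ B)' = U \ (A ∩ B) = {1, 2, 4, 5, 6, 7, 8, 9, 10, 11}
Verification via A' ∪ B': A' = {1, 4, 5, 6, 8, 9, 11}, B' = {2, 4, 5, 6, 7, 10, 11}
A' ∪ B' = {1, 2, 4, 5, 6, 7, 8, 9, 10, 11} ✓

{1, 2, 4, 5, 6, 7, 8, 9, 10, 11}


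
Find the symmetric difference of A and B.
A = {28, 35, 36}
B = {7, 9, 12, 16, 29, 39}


Set A = {28, 35, 36}
Set B = {7, 9, 12, 16, 29, 39}
A △ B = (A \ B) ∪ (B \ A)
Elements in A but not B: {28, 35, 36}
Elements in B but not A: {7, 9, 12, 16, 29, 39}
A △ B = {7, 9, 12, 16, 28, 29, 35, 36, 39}

{7, 9, 12, 16, 28, 29, 35, 36, 39}


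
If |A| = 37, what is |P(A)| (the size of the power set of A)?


The set has 37 elements.
The power set contains all possible subsets.
|P(A)| = 2^|A| = 2^37 = 137438953472

137438953472


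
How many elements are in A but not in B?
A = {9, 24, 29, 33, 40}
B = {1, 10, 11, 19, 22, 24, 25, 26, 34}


Set A = {9, 24, 29, 33, 40}
Set B = {1, 10, 11, 19, 22, 24, 25, 26, 34}
A \ B = {9, 29, 33, 40}
|A \ B| = 4

4


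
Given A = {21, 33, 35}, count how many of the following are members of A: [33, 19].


Set A = {21, 33, 35}
Candidates: [33, 19]
Check each candidate:
33 ∈ A, 19 ∉ A
Count of candidates in A: 1

1


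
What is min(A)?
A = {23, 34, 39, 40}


Set A = {23, 34, 39, 40}
Elements in ascending order: 23, 34, 39, 40
The smallest element is 23.

23


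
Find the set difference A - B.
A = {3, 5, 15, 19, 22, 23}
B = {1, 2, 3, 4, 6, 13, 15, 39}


Set A = {3, 5, 15, 19, 22, 23}
Set B = {1, 2, 3, 4, 6, 13, 15, 39}
A \ B includes elements in A that are not in B.
Check each element of A:
3 (in B, remove), 5 (not in B, keep), 15 (in B, remove), 19 (not in B, keep), 22 (not in B, keep), 23 (not in B, keep)
A \ B = {5, 19, 22, 23}

{5, 19, 22, 23}


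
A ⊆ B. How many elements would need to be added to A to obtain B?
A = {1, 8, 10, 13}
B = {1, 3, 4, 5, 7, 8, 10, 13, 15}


Set A = {1, 8, 10, 13}, |A| = 4
Set B = {1, 3, 4, 5, 7, 8, 10, 13, 15}, |B| = 9
Since A ⊆ B: B \ A = {3, 4, 5, 7, 15}
|B| - |A| = 9 - 4 = 5

5


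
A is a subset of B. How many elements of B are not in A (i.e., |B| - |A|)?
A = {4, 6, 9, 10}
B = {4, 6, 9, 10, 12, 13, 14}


Set A = {4, 6, 9, 10}, |A| = 4
Set B = {4, 6, 9, 10, 12, 13, 14}, |B| = 7
Since A ⊆ B: B \ A = {12, 13, 14}
|B| - |A| = 7 - 4 = 3

3


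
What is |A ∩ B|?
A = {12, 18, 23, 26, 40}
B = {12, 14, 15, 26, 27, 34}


Set A = {12, 18, 23, 26, 40}
Set B = {12, 14, 15, 26, 27, 34}
A ∩ B = {12, 26}
|A ∩ B| = 2

2


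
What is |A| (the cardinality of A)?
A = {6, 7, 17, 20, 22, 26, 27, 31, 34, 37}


Set A = {6, 7, 17, 20, 22, 26, 27, 31, 34, 37}
Listing elements: 6, 7, 17, 20, 22, 26, 27, 31, 34, 37
Counting: 10 elements
|A| = 10

10


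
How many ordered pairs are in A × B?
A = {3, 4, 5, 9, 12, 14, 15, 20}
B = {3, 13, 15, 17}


Set A = {3, 4, 5, 9, 12, 14, 15, 20} has 8 elements.
Set B = {3, 13, 15, 17} has 4 elements.
|A × B| = |A| × |B| = 8 × 4 = 32

32


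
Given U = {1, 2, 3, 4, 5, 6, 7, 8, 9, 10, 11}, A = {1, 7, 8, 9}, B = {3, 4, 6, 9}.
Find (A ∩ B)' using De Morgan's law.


U = {1, 2, 3, 4, 5, 6, 7, 8, 9, 10, 11}
A = {1, 7, 8, 9}, B = {3, 4, 6, 9}
A ∩ B = {9}
(A ∩ B)' = U \ (A ∩ B) = {1, 2, 3, 4, 5, 6, 7, 8, 10, 11}
Verification via A' ∪ B': A' = {2, 3, 4, 5, 6, 10, 11}, B' = {1, 2, 5, 7, 8, 10, 11}
A' ∪ B' = {1, 2, 3, 4, 5, 6, 7, 8, 10, 11} ✓

{1, 2, 3, 4, 5, 6, 7, 8, 10, 11}


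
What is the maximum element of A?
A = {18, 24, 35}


Set A = {18, 24, 35}
Elements in ascending order: 18, 24, 35
The largest element is 35.

35


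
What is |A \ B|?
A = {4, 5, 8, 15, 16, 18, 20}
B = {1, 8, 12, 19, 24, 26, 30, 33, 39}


Set A = {4, 5, 8, 15, 16, 18, 20}
Set B = {1, 8, 12, 19, 24, 26, 30, 33, 39}
A \ B = {4, 5, 15, 16, 18, 20}
|A \ B| = 6

6


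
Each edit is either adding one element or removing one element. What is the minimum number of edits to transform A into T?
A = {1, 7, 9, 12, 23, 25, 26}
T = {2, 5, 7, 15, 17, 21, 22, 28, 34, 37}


Set A = {1, 7, 9, 12, 23, 25, 26}
Set T = {2, 5, 7, 15, 17, 21, 22, 28, 34, 37}
Elements to remove from A (in A, not in T): {1, 9, 12, 23, 25, 26} → 6 removals
Elements to add to A (in T, not in A): {2, 5, 15, 17, 21, 22, 28, 34, 37} → 9 additions
Total edits = 6 + 9 = 15

15


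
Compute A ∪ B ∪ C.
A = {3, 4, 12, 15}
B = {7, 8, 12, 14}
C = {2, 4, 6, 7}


Set A = {3, 4, 12, 15}
Set B = {7, 8, 12, 14}
Set C = {2, 4, 6, 7}
First, A ∪ B = {3, 4, 7, 8, 12, 14, 15}
Then, (A ∪ B) ∪ C = {2, 3, 4, 6, 7, 8, 12, 14, 15}

{2, 3, 4, 6, 7, 8, 12, 14, 15}


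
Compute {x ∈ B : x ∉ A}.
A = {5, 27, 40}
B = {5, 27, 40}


Set A = {5, 27, 40}
Set B = {5, 27, 40}
Check each element of B against A:
5 ∈ A, 27 ∈ A, 40 ∈ A
Elements of B not in A: {}

{}


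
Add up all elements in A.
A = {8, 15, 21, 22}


Set A = {8, 15, 21, 22}
Sum = 8 + 15 + 21 + 22 = 66

66


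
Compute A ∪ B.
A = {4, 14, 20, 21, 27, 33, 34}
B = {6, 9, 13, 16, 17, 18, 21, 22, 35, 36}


Set A = {4, 14, 20, 21, 27, 33, 34}
Set B = {6, 9, 13, 16, 17, 18, 21, 22, 35, 36}
A ∪ B includes all elements in either set.
Elements from A: {4, 14, 20, 21, 27, 33, 34}
Elements from B not already included: {6, 9, 13, 16, 17, 18, 22, 35, 36}
A ∪ B = {4, 6, 9, 13, 14, 16, 17, 18, 20, 21, 22, 27, 33, 34, 35, 36}

{4, 6, 9, 13, 14, 16, 17, 18, 20, 21, 22, 27, 33, 34, 35, 36}


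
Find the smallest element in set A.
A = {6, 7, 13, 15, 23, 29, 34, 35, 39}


Set A = {6, 7, 13, 15, 23, 29, 34, 35, 39}
Elements in ascending order: 6, 7, 13, 15, 23, 29, 34, 35, 39
The smallest element is 6.

6


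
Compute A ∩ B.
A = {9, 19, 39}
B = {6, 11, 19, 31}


Set A = {9, 19, 39}
Set B = {6, 11, 19, 31}
A ∩ B includes only elements in both sets.
Check each element of A against B:
9 ✗, 19 ✓, 39 ✗
A ∩ B = {19}

{19}


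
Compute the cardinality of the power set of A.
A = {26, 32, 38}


Set A = {26, 32, 38}
|A| = 3
The power set P(A) contains all subsets of A.
|P(A)| = 2^|A| = 2^3 = 8

8


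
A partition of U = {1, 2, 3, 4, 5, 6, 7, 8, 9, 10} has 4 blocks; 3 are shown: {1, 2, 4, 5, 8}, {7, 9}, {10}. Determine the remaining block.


U = {1, 2, 3, 4, 5, 6, 7, 8, 9, 10}
Shown blocks: {1, 2, 4, 5, 8}, {7, 9}, {10}
A partition's blocks are pairwise disjoint and cover U, so the missing block = U \ (union of shown blocks).
Union of shown blocks: {1, 2, 4, 5, 7, 8, 9, 10}
Missing block = U \ (union) = {3, 6}

{3, 6}


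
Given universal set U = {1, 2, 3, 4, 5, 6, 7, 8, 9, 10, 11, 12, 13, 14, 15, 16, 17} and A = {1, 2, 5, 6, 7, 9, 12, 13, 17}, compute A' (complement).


Universal set U = {1, 2, 3, 4, 5, 6, 7, 8, 9, 10, 11, 12, 13, 14, 15, 16, 17}
Set A = {1, 2, 5, 6, 7, 9, 12, 13, 17}
A' = U \ A = elements in U but not in A
Checking each element of U:
1 (in A, exclude), 2 (in A, exclude), 3 (not in A, include), 4 (not in A, include), 5 (in A, exclude), 6 (in A, exclude), 7 (in A, exclude), 8 (not in A, include), 9 (in A, exclude), 10 (not in A, include), 11 (not in A, include), 12 (in A, exclude), 13 (in A, exclude), 14 (not in A, include), 15 (not in A, include), 16 (not in A, include), 17 (in A, exclude)
A' = {3, 4, 8, 10, 11, 14, 15, 16}

{3, 4, 8, 10, 11, 14, 15, 16}


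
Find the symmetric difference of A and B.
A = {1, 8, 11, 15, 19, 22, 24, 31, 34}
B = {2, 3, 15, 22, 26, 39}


Set A = {1, 8, 11, 15, 19, 22, 24, 31, 34}
Set B = {2, 3, 15, 22, 26, 39}
A △ B = (A \ B) ∪ (B \ A)
Elements in A but not B: {1, 8, 11, 19, 24, 31, 34}
Elements in B but not A: {2, 3, 26, 39}
A △ B = {1, 2, 3, 8, 11, 19, 24, 26, 31, 34, 39}

{1, 2, 3, 8, 11, 19, 24, 26, 31, 34, 39}


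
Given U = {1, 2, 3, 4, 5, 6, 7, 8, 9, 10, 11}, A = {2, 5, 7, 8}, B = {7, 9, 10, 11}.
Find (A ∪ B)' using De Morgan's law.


U = {1, 2, 3, 4, 5, 6, 7, 8, 9, 10, 11}
A = {2, 5, 7, 8}, B = {7, 9, 10, 11}
A ∪ B = {2, 5, 7, 8, 9, 10, 11}
(A ∪ B)' = U \ (A ∪ B) = {1, 3, 4, 6}
Verification via A' ∩ B': A' = {1, 3, 4, 6, 9, 10, 11}, B' = {1, 2, 3, 4, 5, 6, 8}
A' ∩ B' = {1, 3, 4, 6} ✓

{1, 3, 4, 6}


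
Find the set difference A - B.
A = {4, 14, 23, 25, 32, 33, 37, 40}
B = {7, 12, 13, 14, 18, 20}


Set A = {4, 14, 23, 25, 32, 33, 37, 40}
Set B = {7, 12, 13, 14, 18, 20}
A \ B includes elements in A that are not in B.
Check each element of A:
4 (not in B, keep), 14 (in B, remove), 23 (not in B, keep), 25 (not in B, keep), 32 (not in B, keep), 33 (not in B, keep), 37 (not in B, keep), 40 (not in B, keep)
A \ B = {4, 23, 25, 32, 33, 37, 40}

{4, 23, 25, 32, 33, 37, 40}


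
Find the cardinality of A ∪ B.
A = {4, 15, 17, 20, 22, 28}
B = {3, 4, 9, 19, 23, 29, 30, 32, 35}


Set A = {4, 15, 17, 20, 22, 28}, |A| = 6
Set B = {3, 4, 9, 19, 23, 29, 30, 32, 35}, |B| = 9
A ∩ B = {4}, |A ∩ B| = 1
|A ∪ B| = |A| + |B| - |A ∩ B| = 6 + 9 - 1 = 14

14


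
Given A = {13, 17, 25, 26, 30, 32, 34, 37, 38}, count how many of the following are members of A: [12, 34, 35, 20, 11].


Set A = {13, 17, 25, 26, 30, 32, 34, 37, 38}
Candidates: [12, 34, 35, 20, 11]
Check each candidate:
12 ∉ A, 34 ∈ A, 35 ∉ A, 20 ∉ A, 11 ∉ A
Count of candidates in A: 1

1


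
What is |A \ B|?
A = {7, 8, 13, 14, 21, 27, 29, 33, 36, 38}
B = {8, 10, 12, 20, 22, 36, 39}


Set A = {7, 8, 13, 14, 21, 27, 29, 33, 36, 38}
Set B = {8, 10, 12, 20, 22, 36, 39}
A \ B = {7, 13, 14, 21, 27, 29, 33, 38}
|A \ B| = 8

8


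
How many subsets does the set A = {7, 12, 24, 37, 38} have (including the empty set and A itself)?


Set A = {7, 12, 24, 37, 38}
|A| = 5
The power set P(A) contains all subsets of A.
|P(A)| = 2^|A| = 2^5 = 32

32


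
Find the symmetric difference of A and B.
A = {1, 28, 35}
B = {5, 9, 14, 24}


Set A = {1, 28, 35}
Set B = {5, 9, 14, 24}
A △ B = (A \ B) ∪ (B \ A)
Elements in A but not B: {1, 28, 35}
Elements in B but not A: {5, 9, 14, 24}
A △ B = {1, 5, 9, 14, 24, 28, 35}

{1, 5, 9, 14, 24, 28, 35}


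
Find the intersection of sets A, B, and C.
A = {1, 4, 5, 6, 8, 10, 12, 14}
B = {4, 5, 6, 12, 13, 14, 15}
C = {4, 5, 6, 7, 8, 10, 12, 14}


Set A = {1, 4, 5, 6, 8, 10, 12, 14}
Set B = {4, 5, 6, 12, 13, 14, 15}
Set C = {4, 5, 6, 7, 8, 10, 12, 14}
First, A ∩ B = {4, 5, 6, 12, 14}
Then, (A ∩ B) ∩ C = {4, 5, 6, 12, 14}

{4, 5, 6, 12, 14}
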